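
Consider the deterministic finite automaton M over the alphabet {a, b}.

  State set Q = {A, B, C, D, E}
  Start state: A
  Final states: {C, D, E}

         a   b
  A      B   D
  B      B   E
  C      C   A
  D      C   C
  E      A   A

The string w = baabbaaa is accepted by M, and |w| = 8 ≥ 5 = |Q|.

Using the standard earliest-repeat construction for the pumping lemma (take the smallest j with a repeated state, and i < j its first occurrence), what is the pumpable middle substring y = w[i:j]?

a

Run of M on w = b a a b b a a a:
  step 0: A  (start)
  step 1: D  (read b: A→D)
  step 2: C  (read a: D→C)
  step 3: C  (read a: C→C)   ← first repeat (C seen earlier)
  step 4: A  (read b: C→A)
  step 5: D  (read b: A→D)
  step 6: C  (read a: D→C)
  step 7: C  (read a: C→C)
  step 8: C  (read a: C→C)

So i = 2, j = 3, giving x = w[0:2] = ba, y = w[2:3] = a, z = w[3:8] = bbaaa.
Check: |xy| = 3 ≤ 5 and |y| = 1 ≥ 1. Reading y takes M from C back to C, so every xyⁱz is accepted.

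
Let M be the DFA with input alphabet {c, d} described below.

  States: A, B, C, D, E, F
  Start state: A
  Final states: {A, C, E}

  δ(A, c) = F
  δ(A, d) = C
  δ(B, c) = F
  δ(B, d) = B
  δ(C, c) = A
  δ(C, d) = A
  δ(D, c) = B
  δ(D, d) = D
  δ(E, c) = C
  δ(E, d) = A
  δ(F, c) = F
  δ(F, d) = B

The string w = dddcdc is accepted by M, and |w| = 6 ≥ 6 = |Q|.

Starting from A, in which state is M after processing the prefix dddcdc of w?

A

State sequence: A -d-> C -d-> A -d-> C -c-> A -d-> C -c-> A

After reading 6 characters, M is in state A.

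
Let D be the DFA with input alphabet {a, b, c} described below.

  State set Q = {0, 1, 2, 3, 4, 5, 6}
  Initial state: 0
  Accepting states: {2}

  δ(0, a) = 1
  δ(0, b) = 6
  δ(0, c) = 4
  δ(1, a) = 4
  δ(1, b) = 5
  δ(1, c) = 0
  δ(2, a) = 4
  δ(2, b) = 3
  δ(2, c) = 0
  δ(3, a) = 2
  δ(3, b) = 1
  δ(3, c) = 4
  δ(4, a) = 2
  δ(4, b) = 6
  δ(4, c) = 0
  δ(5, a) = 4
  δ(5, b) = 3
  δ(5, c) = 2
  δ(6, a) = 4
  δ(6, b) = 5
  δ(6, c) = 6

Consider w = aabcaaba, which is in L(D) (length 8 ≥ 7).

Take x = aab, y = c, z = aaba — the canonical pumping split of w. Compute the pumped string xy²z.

aabccaaba

xy^2z = aab·c·c·aaba = aabccaaba.
Reading y = c takes D from 6 back to 6, so after x·y·y the machine is still in 6, and z then leads to the accepting state 2. Hence aabccaaba ∈ L(D).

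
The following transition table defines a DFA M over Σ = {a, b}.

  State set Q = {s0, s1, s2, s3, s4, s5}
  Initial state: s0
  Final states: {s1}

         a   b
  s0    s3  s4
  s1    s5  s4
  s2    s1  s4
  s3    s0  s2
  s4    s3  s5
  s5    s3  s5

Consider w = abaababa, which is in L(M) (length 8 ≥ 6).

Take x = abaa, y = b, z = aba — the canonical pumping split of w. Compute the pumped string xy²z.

xy^2z = abaa·b·b·aba = abaabbaba.
Reading y = b takes M from s5 back to s5, so after x·y·y the machine is still in s5, and z then leads to the accepting state s1. Hence abaabbaba ∈ L(M).

abaabbaba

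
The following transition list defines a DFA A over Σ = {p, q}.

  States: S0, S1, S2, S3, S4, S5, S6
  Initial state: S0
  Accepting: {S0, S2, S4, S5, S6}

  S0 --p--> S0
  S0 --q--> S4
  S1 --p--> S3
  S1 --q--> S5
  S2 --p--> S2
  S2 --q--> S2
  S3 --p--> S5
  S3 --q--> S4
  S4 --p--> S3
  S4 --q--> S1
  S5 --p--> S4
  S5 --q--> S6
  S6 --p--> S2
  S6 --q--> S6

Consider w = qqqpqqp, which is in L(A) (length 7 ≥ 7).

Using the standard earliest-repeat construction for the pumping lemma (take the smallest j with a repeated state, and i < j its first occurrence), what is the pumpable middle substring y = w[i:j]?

State sequence: S0 -q-> S4 -q-> S1 -q-> S5 -p-> S4 -q-> S1 -q-> S5 -p-> S4
First repeat at step 4: S4 was already visited.

So i = 1, j = 4, giving x = w[0:1] = q, y = w[1:4] = qqp, z = w[4:7] = qqp.
Check: |xy| = 4 ≤ 7 and |y| = 3 ≥ 1. Reading y takes A from S4 back to S4, so every xyⁱz is accepted.
The DFA has 7 states, so the proof of the pumping lemma guarantees a repeated state among the first 7+1 visited; the segment between the two visits is the pumpable y.

qqp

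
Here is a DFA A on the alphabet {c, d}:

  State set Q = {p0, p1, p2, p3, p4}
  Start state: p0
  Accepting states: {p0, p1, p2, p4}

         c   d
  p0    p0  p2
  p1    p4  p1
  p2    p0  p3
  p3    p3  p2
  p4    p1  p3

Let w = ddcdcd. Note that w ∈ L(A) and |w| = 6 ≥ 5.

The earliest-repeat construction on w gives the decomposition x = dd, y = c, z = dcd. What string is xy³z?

xy^3z = dd·c·c·c·dcd = ddcccdcd.
Reading y = c takes A from p3 back to p3, so after x·y·y·y the machine is still in p3, and z then leads to the accepting state p2. Hence ddcccdcd ∈ L(A).

ddcccdcd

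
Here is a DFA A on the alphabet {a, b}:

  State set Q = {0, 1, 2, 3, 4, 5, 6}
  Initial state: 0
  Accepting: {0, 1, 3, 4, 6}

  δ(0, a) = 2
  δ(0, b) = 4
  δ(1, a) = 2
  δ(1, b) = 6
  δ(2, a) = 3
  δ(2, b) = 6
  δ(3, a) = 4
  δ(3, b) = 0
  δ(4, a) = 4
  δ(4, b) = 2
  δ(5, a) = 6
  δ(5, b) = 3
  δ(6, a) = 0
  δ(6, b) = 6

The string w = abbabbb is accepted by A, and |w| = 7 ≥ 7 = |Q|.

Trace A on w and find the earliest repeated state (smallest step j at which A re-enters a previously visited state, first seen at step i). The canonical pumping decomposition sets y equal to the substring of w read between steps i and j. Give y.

b

State sequence: 0 -a-> 2 -b-> 6 -b-> 6 -a-> 0 -b-> 4 -b-> 2 -b-> 6
First repeat at step 3: 6 was already visited.

So i = 2, j = 3, giving x = w[0:2] = ab, y = w[2:3] = b, z = w[3:7] = abbb.
Check: |xy| = 3 ≤ 7 and |y| = 1 ≥ 1. Reading y takes A from 6 back to 6, so every xyⁱz is accepted.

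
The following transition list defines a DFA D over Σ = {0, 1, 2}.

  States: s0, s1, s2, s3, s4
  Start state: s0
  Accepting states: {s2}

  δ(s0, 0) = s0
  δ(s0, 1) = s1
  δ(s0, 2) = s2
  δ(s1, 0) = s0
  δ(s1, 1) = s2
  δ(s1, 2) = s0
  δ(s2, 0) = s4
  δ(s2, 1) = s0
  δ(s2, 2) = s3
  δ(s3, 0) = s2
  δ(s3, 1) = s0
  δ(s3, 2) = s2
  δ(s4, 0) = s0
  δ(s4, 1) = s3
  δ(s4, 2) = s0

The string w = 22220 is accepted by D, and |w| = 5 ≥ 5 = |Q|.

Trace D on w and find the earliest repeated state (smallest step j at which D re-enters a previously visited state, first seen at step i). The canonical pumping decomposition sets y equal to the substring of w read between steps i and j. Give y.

Run of D on w = 2 2 2 2 0:
  step 0: s0  (start)
  step 1: s2  (read 2: s0→s2)
  step 2: s3  (read 2: s2→s3)
  step 3: s2  (read 2: s3→s2)   ← first repeat (s2 seen earlier)
  step 4: s3  (read 2: s2→s3)
  step 5: s2  (read 0: s3→s2)

So i = 1, j = 3, giving x = w[0:1] = 2, y = w[1:3] = 22, z = w[3:5] = 20.
Check: |xy| = 3 ≤ 5 and |y| = 2 ≥ 1. Reading y takes D from s2 back to s2, so every xyⁱz is accepted.

22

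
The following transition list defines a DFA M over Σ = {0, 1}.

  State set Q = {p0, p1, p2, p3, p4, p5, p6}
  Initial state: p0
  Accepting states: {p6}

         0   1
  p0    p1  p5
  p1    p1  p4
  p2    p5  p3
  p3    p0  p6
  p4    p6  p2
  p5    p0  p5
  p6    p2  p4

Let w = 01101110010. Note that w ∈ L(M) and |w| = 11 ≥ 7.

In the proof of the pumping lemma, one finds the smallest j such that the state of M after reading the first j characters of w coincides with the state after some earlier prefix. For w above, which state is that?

p5

Run of M on w = 0 1 1 0 1 1 1 0 0 1 0:
  step 0: p0  (start)
  step 1: p1  (read 0: p0→p1)
  step 2: p4  (read 1: p1→p4)
  step 3: p2  (read 1: p4→p2)
  step 4: p5  (read 0: p2→p5)
  step 5: p5  (read 1: p5→p5)   ← first repeat (p5 seen earlier)
  step 6: p5  (read 1: p5→p5)
  step 7: p5  (read 1: p5→p5)
  step 8: p0  (read 0: p5→p0)
  step 9: p1  (read 0: p0→p1)
  step 10: p4  (read 1: p1→p4)
  step 11: p6  (read 0: p4→p6)

The earliest repeat is at step j = 5: M is in p5, which it already visited at step i = 4.
Since M has 7 states, any run of length ≥ 7 visits 7+1 states, so by pigeonhole some state repeats within the first 7 steps — that repeat gives the pumpable loop.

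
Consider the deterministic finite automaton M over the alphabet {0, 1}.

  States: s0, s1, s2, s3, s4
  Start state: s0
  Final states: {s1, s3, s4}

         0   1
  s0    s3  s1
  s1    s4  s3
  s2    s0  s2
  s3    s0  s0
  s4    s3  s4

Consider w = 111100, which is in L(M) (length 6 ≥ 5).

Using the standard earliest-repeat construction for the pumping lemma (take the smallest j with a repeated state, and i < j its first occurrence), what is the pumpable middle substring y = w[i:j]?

111

Run of M on w = 1 1 1 1 0 0:
  step 0: s0  (start)
  step 1: s1  (read 1: s0→s1)
  step 2: s3  (read 1: s1→s3)
  step 3: s0  (read 1: s3→s0)   ← first repeat (s0 seen earlier)
  step 4: s1  (read 1: s0→s1)
  step 5: s4  (read 0: s1→s4)
  step 6: s3  (read 0: s4→s3)

So i = 0, j = 3, giving x = w[0:0] = ε, y = w[0:3] = 111, z = w[3:6] = 100.
Check: |xy| = 3 ≤ 5 and |y| = 3 ≥ 1. Reading y takes M from s0 back to s0, so every xyⁱz is accepted.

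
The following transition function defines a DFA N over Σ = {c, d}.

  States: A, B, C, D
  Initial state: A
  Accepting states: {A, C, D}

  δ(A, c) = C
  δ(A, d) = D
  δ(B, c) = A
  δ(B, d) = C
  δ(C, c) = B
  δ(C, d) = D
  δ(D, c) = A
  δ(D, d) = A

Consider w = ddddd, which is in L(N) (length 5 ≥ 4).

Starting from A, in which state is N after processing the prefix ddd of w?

Run of N on the first 3 characters of w = d d d:
  step 0: A  (start)
  step 1: D  (read d: A→D)
  step 2: A  (read d: D→A)
  step 3: D  (read d: A→D)

After reading 3 characters, N is in state D.

D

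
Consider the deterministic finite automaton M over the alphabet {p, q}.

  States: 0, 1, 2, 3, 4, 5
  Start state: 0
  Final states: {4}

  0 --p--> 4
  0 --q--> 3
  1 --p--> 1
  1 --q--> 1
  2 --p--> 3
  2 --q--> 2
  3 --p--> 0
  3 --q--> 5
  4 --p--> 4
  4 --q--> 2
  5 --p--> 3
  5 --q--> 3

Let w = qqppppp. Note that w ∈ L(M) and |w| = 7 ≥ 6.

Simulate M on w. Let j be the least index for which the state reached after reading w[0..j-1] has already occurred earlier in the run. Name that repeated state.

State sequence: 0 -q-> 3 -q-> 5 -p-> 3 -p-> 0 -p-> 4 -p-> 4 -p-> 4
First repeat at step 3: 3 was already visited.

The earliest repeat is at step j = 3: M is in 3, which it already visited at step i = 1.
Pumping length from the standard proof: p = 6 (the number of states). The repeated state found above gives |xy| = j ≤ 6 and |y| = j − i ≥ 1.

3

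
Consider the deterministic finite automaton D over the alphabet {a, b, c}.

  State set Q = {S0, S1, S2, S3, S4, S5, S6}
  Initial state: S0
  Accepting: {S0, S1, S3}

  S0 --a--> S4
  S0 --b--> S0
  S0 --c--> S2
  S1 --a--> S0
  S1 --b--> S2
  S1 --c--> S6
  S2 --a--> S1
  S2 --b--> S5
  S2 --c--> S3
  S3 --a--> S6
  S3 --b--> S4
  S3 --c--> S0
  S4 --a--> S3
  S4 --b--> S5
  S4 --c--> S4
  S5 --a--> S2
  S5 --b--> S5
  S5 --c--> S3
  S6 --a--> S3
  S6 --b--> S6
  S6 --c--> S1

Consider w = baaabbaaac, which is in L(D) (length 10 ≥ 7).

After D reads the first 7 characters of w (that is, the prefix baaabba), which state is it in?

State sequence: S0 -b-> S0 -a-> S4 -a-> S3 -a-> S6 -b-> S6 -b-> S6 -a-> S3

After reading 7 characters, D is in state S3.

S3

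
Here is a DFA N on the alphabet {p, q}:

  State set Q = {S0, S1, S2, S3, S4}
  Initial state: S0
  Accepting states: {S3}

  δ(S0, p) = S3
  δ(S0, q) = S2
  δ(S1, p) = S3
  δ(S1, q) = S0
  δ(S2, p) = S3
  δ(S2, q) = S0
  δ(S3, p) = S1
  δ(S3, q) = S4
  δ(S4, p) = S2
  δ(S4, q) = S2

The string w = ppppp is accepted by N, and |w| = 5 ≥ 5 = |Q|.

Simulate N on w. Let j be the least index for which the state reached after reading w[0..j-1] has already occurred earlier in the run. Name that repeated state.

Run of N on w = p p p p p:
  step 0: S0  (start)
  step 1: S3  (read p: S0→S3)
  step 2: S1  (read p: S3→S1)
  step 3: S3  (read p: S1→S3)   ← first repeat (S3 seen earlier)
  step 4: S1  (read p: S3→S1)
  step 5: S3  (read p: S1→S3)

The earliest repeat is at step j = 3: N is in S3, which it already visited at step i = 1.

S3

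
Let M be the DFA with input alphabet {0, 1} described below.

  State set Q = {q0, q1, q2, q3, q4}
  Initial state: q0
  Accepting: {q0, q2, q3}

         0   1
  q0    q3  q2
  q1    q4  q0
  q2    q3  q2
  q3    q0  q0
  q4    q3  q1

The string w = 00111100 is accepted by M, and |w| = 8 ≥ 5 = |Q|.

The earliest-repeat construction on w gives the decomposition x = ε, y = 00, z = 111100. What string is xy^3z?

000000111100

xy^3z = ε·00·00·00·111100 = 000000111100.
Reading y = 00 takes M from q0 back to q0, so after x·y·y·y the machine is still in q0, and z then leads to the accepting state q0. Hence 000000111100 ∈ L(M).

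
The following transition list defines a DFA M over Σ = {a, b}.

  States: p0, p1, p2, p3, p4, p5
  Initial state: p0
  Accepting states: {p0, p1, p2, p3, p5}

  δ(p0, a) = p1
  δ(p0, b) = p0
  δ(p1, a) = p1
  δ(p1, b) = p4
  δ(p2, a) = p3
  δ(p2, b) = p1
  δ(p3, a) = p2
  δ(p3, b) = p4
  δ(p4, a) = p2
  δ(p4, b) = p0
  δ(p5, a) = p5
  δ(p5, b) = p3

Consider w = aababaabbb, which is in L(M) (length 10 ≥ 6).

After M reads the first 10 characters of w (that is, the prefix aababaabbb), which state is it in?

State sequence: p0 -a-> p1 -a-> p1 -b-> p4 -a-> p2 -b-> p1 -a-> p1 -a-> p1 -b-> p4 -b-> p0 -b-> p0

After reading 10 characters, M is in state p0.
(This kind of state-tracing is the core of the pumping-lemma construction: with 6 states, pigeonhole forces a repeat within the first 6 steps.)

p0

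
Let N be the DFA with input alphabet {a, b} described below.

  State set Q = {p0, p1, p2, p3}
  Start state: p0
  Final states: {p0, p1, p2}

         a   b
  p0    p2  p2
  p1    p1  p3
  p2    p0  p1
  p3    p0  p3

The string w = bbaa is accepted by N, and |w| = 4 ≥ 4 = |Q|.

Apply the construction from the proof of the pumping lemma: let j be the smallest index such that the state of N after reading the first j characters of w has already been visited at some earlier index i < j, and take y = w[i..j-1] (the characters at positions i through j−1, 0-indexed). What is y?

a

Run of N on w = b b a a:
  step 0: p0  (start)
  step 1: p2  (read b: p0→p2)
  step 2: p1  (read b: p2→p1)
  step 3: p1  (read a: p1→p1)   ← first repeat (p1 seen earlier)
  step 4: p1  (read a: p1→p1)

So i = 2, j = 3, giving x = w[0:2] = bb, y = w[2:3] = a, z = w[3:4] = a.
Check: |xy| = 3 ≤ 4 and |y| = 1 ≥ 1. Reading y takes N from p1 back to p1, so every xyⁱz is accepted.
The DFA has 4 states, so the proof of the pumping lemma guarantees a repeated state among the first 4+1 visited; the segment between the two visits is the pumpable y.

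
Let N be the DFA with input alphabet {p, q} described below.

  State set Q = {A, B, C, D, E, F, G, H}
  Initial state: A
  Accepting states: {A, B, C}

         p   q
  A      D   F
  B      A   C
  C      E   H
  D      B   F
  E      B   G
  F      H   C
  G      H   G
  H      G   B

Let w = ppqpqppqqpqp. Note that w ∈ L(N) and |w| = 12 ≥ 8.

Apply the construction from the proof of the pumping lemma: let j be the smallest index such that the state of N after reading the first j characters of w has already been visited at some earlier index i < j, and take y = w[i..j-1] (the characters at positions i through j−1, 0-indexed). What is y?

pp

State sequence: A -p-> D -p-> B -q-> C -p-> E -q-> G -p-> H -p-> G -q-> G -q-> G -p-> H -q-> B -p-> A
First repeat at step 7: G was already visited.

So i = 5, j = 7, giving x = w[0:5] = ppqpq, y = w[5:7] = pp, z = w[7:12] = qqpqp.
Check: |xy| = 7 ≤ 8 and |y| = 2 ≥ 1. Reading y takes N from G back to G, so every xyⁱz is accepted.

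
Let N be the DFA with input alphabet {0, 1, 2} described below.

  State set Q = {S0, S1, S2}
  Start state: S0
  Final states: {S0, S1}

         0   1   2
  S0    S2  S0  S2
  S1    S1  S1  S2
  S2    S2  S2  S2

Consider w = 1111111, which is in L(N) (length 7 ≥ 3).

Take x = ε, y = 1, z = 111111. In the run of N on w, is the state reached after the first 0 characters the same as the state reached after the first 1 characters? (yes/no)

yes

Run of N on the first 1 characters of w = 1:
  step 0: S0  (start)
  step 1: S0  (read 1: S0→S0)

After x (step 0): S0. After xy (step 1): S0.
They match, so y = 1 drives N around a cycle from S0 back to itself; pumping y any number of times keeps N in S0 before reading z, and xyⁱz ∈ L(N) for every i ≥ 0.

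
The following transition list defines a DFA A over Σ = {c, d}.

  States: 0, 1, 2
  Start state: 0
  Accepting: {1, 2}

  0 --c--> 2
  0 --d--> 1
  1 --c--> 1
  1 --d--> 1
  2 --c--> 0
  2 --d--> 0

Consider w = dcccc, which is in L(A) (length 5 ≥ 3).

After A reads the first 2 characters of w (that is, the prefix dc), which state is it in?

1

State sequence: 0 -d-> 1 -c-> 1

After reading 2 characters, A is in state 1.
(This kind of state-tracing is the core of the pumping-lemma construction: with 3 states, pigeonhole forces a repeat within the first 3 steps.)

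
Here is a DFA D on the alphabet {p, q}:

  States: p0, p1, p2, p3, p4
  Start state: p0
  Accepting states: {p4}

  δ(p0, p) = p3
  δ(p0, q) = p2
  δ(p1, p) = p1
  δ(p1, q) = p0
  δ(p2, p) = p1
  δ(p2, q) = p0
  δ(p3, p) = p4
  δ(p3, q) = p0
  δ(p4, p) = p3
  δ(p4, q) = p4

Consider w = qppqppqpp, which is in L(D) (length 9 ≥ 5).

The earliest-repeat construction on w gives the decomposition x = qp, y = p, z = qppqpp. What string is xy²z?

xy^2z = qp·p·p·qppqpp = qpppqppqpp.
Reading y = p takes D from p1 back to p1, so after x·y·y the machine is still in p1, and z then leads to the accepting state p4. Hence qpppqppqpp ∈ L(D).

qpppqppqpp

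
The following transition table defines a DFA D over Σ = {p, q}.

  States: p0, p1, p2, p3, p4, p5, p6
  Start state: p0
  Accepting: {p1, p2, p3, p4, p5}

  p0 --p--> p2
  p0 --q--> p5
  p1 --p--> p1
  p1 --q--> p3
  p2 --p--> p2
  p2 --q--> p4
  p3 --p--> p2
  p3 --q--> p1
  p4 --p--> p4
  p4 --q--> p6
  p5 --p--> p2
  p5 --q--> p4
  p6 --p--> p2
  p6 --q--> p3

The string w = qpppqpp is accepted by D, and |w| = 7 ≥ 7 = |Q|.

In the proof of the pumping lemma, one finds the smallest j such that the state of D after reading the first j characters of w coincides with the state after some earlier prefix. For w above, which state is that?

State sequence: p0 -q-> p5 -p-> p2 -p-> p2 -p-> p2 -q-> p4 -p-> p4 -p-> p4
First repeat at step 3: p2 was already visited.

The earliest repeat is at step j = 3: D is in p2, which it already visited at step i = 2.

p2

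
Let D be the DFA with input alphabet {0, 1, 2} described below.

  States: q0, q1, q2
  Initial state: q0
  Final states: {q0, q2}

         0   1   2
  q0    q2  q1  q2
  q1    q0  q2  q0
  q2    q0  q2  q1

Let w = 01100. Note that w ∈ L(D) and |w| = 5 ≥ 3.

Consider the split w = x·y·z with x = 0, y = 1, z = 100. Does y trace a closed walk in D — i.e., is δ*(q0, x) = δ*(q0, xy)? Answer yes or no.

Run of D on the first 2 characters of w = 0 1:
  step 0: q0  (start)
  step 1: q2  (read 0: q0→q2)
  step 2: q2  (read 1: q2→q2)

After x (step 1): q2. After xy (step 2): q2.
They match, so y = 1 drives D around a cycle from q2 back to itself; pumping y any number of times keeps D in q2 before reading z, and xyⁱz ∈ L(D) for every i ≥ 0.

yes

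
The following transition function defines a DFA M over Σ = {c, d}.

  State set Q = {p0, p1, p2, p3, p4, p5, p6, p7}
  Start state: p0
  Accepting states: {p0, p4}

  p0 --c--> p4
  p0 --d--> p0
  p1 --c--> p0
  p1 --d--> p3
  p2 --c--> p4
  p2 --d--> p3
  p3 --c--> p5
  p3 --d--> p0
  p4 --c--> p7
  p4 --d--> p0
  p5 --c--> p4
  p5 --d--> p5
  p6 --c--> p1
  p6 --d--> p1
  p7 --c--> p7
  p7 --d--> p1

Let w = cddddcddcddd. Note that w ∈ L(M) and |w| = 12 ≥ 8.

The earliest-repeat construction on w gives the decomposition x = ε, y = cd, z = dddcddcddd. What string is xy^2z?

cdcddddcddcddd

xy^2z = ε·cd·cd·dddcddcddd = cdcddddcddcddd.
Reading y = cd takes M from p0 back to p0, so after x·y·y the machine is still in p0, and z then leads to the accepting state p0. Hence cdcddddcddcddd ∈ L(M).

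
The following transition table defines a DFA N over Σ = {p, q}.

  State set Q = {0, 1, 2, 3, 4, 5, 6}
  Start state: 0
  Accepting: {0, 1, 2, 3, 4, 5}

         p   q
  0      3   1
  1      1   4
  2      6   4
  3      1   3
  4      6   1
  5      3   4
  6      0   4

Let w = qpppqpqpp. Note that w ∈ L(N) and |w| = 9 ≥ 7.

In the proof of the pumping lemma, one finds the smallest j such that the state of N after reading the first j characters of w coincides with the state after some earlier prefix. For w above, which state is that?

1

State sequence: 0 -q-> 1 -p-> 1 -p-> 1 -p-> 1 -q-> 4 -p-> 6 -q-> 4 -p-> 6 -p-> 0
First repeat at step 2: 1 was already visited.

The earliest repeat is at step j = 2: N is in 1, which it already visited at step i = 1.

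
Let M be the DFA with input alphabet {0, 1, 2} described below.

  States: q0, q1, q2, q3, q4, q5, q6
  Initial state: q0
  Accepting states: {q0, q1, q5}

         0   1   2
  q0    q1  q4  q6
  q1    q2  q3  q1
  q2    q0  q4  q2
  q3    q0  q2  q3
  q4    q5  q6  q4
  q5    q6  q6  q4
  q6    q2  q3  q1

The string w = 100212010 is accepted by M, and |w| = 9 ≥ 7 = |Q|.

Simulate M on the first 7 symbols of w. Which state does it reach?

q0

State sequence: q0 -1-> q4 -0-> q5 -0-> q6 -2-> q1 -1-> q3 -2-> q3 -0-> q0

After reading 7 characters, M is in state q0.
(This kind of state-tracing is the core of the pumping-lemma construction: with 7 states, pigeonhole forces a repeat within the first 7 steps.)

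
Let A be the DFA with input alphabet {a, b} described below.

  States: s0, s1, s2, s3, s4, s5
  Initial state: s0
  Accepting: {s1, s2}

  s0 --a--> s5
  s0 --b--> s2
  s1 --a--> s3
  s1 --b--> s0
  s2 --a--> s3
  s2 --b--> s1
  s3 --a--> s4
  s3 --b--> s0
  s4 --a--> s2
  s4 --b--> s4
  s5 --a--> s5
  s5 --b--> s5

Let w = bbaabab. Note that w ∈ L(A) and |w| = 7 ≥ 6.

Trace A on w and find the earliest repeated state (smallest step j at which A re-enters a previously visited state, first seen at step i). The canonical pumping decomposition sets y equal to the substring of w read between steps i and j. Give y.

Run of A on w = b b a a b a b:
  step 0: s0  (start)
  step 1: s2  (read b: s0→s2)
  step 2: s1  (read b: s2→s1)
  step 3: s3  (read a: s1→s3)
  step 4: s4  (read a: s3→s4)
  step 5: s4  (read b: s4→s4)   ← first repeat (s4 seen earlier)
  step 6: s2  (read a: s4→s2)
  step 7: s1  (read b: s2→s1)

So i = 4, j = 5, giving x = w[0:4] = bbaa, y = w[4:5] = b, z = w[5:7] = ab.
Check: |xy| = 5 ≤ 6 and |y| = 1 ≥ 1. Reading y takes A from s4 back to s4, so every xyⁱz is accepted.
With |Q| = 6, pigeonhole forces a state repeat no later than step 6; the substring read between the first and second visits to that state can be pumped.

b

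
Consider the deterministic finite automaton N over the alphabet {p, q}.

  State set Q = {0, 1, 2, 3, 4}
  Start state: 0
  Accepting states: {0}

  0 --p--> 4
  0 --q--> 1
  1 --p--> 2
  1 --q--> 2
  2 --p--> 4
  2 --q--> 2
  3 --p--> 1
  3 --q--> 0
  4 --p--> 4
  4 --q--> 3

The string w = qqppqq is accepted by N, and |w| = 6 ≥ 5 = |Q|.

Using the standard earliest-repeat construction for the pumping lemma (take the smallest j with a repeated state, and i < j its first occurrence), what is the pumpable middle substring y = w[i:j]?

p

State sequence: 0 -q-> 1 -q-> 2 -p-> 4 -p-> 4 -q-> 3 -q-> 0
First repeat at step 4: 4 was already visited.

So i = 3, j = 4, giving x = w[0:3] = qqp, y = w[3:4] = p, z = w[4:6] = qq.
Check: |xy| = 4 ≤ 5 and |y| = 1 ≥ 1. Reading y takes N from 4 back to 4, so every xyⁱz is accepted.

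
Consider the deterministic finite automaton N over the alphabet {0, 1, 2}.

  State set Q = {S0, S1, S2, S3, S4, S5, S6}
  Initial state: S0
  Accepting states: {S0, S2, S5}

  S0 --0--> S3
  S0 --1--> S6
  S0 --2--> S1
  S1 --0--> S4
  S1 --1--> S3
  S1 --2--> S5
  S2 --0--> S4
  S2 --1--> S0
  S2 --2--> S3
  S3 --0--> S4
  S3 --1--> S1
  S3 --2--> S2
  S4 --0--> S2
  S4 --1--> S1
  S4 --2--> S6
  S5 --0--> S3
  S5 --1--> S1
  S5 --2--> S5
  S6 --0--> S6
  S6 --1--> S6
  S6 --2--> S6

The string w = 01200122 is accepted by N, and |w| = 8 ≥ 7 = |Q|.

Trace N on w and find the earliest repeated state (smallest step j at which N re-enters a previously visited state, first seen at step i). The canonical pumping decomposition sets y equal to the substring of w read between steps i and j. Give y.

120

State sequence: S0 -0-> S3 -1-> S1 -2-> S5 -0-> S3 -0-> S4 -1-> S1 -2-> S5 -2-> S5
First repeat at step 4: S3 was already visited.

So i = 1, j = 4, giving x = w[0:1] = 0, y = w[1:4] = 120, z = w[4:8] = 0122.
Check: |xy| = 4 ≤ 7 and |y| = 3 ≥ 1. Reading y takes N from S3 back to S3, so every xyⁱz is accepted.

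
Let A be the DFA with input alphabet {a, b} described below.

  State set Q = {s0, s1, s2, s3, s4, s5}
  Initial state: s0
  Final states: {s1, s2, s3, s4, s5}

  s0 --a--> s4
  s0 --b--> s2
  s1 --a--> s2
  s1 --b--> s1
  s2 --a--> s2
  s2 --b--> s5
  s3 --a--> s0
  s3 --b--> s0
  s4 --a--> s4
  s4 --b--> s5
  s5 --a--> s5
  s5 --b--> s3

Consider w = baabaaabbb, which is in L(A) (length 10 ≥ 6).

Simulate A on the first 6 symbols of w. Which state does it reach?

s5

Run of A on the first 6 characters of w = b a a b a a:
  step 0: s0  (start)
  step 1: s2  (read b: s0→s2)
  step 2: s2  (read a: s2→s2)
  step 3: s2  (read a: s2→s2)
  step 4: s5  (read b: s2→s5)
  step 5: s5  (read a: s5→s5)
  step 6: s5  (read a: s5→s5)

After reading 6 characters, A is in state s5.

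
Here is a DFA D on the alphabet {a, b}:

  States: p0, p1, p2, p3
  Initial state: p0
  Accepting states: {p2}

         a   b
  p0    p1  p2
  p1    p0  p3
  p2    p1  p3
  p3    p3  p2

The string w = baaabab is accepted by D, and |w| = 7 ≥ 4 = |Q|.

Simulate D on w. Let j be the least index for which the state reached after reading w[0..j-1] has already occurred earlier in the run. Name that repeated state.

p0

State sequence: p0 -b-> p2 -a-> p1 -a-> p0 -a-> p1 -b-> p3 -a-> p3 -b-> p2
First repeat at step 3: p0 was already visited.

The earliest repeat is at step j = 3: D is in p0, which it already visited at step i = 0.
With |Q| = 4, pigeonhole forces a state repeat no later than step 4; the substring read between the first and second visits to that state can be pumped.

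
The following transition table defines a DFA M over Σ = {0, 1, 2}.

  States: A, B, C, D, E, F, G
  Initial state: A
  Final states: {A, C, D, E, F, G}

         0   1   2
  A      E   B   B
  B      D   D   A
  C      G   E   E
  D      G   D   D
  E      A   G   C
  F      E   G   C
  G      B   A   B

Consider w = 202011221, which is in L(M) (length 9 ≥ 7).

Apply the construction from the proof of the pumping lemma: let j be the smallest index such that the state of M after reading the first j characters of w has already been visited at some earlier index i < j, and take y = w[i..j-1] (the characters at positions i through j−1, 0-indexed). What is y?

2

Run of M on w = 2 0 2 0 1 1 2 2 1:
  step 0: A  (start)
  step 1: B  (read 2: A→B)
  step 2: D  (read 0: B→D)
  step 3: D  (read 2: D→D)   ← first repeat (D seen earlier)
  step 4: G  (read 0: D→G)
  step 5: A  (read 1: G→A)
  step 6: B  (read 1: A→B)
  step 7: A  (read 2: B→A)
  step 8: B  (read 2: A→B)
  step 9: D  (read 1: B→D)

So i = 2, j = 3, giving x = w[0:2] = 20, y = w[2:3] = 2, z = w[3:9] = 011221.
Check: |xy| = 3 ≤ 7 and |y| = 1 ≥ 1. Reading y takes M from D back to D, so every xyⁱz is accepted.
Pumping length from the standard proof: p = 7 (the number of states). The repeated state found above gives |xy| = j ≤ 7 and |y| = j − i ≥ 1.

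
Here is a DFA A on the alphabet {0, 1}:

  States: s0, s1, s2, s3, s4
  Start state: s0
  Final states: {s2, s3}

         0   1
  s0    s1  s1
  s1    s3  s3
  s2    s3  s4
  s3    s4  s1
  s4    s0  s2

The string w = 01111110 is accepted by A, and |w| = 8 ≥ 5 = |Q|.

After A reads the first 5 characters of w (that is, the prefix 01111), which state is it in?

s1

Run of A on the first 5 characters of w = 0 1 1 1 1:
  step 0: s0  (start)
  step 1: s1  (read 0: s0→s1)
  step 2: s3  (read 1: s1→s3)
  step 3: s1  (read 1: s3→s1)
  step 4: s3  (read 1: s1→s3)
  step 5: s1  (read 1: s3→s1)

After reading 5 characters, A is in state s1.
(This kind of state-tracing is the core of the pumping-lemma construction: with 5 states, pigeonhole forces a repeat within the first 5 steps.)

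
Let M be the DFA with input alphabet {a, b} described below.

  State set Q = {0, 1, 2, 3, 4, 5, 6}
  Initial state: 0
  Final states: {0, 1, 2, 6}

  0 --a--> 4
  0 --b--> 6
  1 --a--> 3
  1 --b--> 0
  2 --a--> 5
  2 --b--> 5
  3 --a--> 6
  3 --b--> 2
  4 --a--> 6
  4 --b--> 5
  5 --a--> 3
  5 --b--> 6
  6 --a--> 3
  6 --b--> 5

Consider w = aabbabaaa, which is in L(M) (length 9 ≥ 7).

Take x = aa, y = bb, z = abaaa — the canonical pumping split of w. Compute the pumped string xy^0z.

xy⁰z = xz = aa·abaaa = aaabaaa.
Reading y = bb takes M from 6 back to 6, so after x the machine is still in 6, and z then leads to the accepting state 6. Hence aaabaaa ∈ L(M).

aaabaaa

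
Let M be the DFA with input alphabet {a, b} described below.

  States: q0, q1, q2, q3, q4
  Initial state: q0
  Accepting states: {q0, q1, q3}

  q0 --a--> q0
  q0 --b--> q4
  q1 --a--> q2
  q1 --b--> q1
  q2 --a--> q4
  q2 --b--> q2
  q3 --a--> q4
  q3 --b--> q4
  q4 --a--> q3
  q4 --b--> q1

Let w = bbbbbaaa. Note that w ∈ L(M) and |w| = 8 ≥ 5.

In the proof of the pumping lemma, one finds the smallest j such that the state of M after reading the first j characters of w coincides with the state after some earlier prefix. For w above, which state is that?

Run of M on w = b b b b b a a a:
  step 0: q0  (start)
  step 1: q4  (read b: q0→q4)
  step 2: q1  (read b: q4→q1)
  step 3: q1  (read b: q1→q1)   ← first repeat (q1 seen earlier)
  step 4: q1  (read b: q1→q1)
  step 5: q1  (read b: q1→q1)
  step 6: q2  (read a: q1→q2)
  step 7: q4  (read a: q2→q4)
  step 8: q3  (read a: q4→q3)

The earliest repeat is at step j = 3: M is in q1, which it already visited at step i = 2.
Pumping length from the standard proof: p = 5 (the number of states). The repeated state found above gives |xy| = j ≤ 5 and |y| = j − i ≥ 1.

q1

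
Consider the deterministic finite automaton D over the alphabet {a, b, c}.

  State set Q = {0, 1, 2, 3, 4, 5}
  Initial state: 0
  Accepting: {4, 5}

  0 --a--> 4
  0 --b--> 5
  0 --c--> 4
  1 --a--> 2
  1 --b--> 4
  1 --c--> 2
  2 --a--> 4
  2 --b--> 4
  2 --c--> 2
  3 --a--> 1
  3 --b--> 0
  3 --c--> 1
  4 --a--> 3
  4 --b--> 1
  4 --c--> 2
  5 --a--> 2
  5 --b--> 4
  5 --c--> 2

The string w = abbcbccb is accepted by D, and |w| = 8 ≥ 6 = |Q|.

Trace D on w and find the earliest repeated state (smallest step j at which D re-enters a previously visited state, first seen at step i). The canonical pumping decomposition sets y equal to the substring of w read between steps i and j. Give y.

State sequence: 0 -a-> 4 -b-> 1 -b-> 4 -c-> 2 -b-> 4 -c-> 2 -c-> 2 -b-> 4
First repeat at step 3: 4 was already visited.

So i = 1, j = 3, giving x = w[0:1] = a, y = w[1:3] = bb, z = w[3:8] = cbccb.
Check: |xy| = 3 ≤ 6 and |y| = 2 ≥ 1. Reading y takes D from 4 back to 4, so every xyⁱz is accepted.

bb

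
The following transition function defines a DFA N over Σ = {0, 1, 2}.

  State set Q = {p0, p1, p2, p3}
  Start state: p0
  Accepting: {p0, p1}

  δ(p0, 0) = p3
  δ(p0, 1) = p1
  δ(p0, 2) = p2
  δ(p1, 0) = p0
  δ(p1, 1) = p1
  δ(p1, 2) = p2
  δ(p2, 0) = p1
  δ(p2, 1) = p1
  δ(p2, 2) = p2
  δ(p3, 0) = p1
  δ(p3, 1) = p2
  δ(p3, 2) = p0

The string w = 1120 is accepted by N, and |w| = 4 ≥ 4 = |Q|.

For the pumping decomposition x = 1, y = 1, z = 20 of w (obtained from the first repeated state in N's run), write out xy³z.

111120

xy^3z = 1·1·1·1·20 = 111120.
Reading y = 1 takes N from p1 back to p1, so after x·y·y·y the machine is still in p1, and z then leads to the accepting state p1. Hence 111120 ∈ L(N).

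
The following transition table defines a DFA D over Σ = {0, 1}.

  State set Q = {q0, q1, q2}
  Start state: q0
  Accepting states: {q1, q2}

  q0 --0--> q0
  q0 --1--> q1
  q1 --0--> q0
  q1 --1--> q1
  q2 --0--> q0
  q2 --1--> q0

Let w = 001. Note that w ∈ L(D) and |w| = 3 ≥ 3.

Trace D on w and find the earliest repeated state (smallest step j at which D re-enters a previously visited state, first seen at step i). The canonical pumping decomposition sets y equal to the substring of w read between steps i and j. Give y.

State sequence: q0 -0-> q0 -0-> q0 -1-> q1
First repeat at step 1: q0 was already visited.

So i = 0, j = 1, giving x = w[0:0] = ε, y = w[0:1] = 0, z = w[1:3] = 01.
Check: |xy| = 1 ≤ 3 and |y| = 1 ≥ 1. Reading y takes D from q0 back to q0, so every xyⁱz is accepted.
Since D has 3 states, any run of length ≥ 3 visits 3+1 states, so by pigeonhole some state repeats within the first 3 steps — that repeat gives the pumpable loop.

0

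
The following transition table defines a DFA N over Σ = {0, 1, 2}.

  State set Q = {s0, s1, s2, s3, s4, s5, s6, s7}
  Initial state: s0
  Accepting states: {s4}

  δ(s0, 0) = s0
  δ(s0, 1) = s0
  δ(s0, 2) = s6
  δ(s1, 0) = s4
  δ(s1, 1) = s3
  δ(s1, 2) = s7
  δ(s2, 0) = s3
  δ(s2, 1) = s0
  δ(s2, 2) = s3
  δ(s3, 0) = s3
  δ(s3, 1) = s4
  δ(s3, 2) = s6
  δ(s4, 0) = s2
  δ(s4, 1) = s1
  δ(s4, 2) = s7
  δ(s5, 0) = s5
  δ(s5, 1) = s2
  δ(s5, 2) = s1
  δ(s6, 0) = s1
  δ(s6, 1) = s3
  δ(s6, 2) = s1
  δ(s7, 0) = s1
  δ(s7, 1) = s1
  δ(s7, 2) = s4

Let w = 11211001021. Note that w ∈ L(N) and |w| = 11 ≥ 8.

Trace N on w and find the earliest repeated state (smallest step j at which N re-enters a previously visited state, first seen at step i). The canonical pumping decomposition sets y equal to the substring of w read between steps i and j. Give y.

1

Run of N on w = 1 1 2 1 1 0 0 1 0 2 1:
  step 0: s0  (start)
  step 1: s0  (read 1: s0→s0)   ← first repeat (s0 seen earlier)
  step 2: s0  (read 1: s0→s0)
  step 3: s6  (read 2: s0→s6)
  step 4: s3  (read 1: s6→s3)
  step 5: s4  (read 1: s3→s4)
  step 6: s2  (read 0: s4→s2)
  step 7: s3  (read 0: s2→s3)
  step 8: s4  (read 1: s3→s4)
  step 9: s2  (read 0: s4→s2)
  step 10: s3  (read 2: s2→s3)
  step 11: s4  (read 1: s3→s4)

So i = 0, j = 1, giving x = w[0:0] = ε, y = w[0:1] = 1, z = w[1:11] = 1211001021.
Check: |xy| = 1 ≤ 8 and |y| = 1 ≥ 1. Reading y takes N from s0 back to s0, so every xyⁱz is accepted.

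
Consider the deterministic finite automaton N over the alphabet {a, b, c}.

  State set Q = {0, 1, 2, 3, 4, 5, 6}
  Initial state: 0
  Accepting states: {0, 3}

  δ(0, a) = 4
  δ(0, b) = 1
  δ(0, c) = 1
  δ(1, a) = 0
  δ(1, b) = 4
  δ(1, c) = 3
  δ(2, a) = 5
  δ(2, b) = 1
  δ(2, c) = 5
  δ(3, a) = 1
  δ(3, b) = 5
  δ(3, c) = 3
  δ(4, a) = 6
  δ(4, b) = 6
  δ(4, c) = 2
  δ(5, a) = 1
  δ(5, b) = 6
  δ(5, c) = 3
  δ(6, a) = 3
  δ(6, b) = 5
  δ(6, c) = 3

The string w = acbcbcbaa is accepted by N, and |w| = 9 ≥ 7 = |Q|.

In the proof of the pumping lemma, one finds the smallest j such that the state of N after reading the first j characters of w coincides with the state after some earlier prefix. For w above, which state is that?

State sequence: 0 -a-> 4 -c-> 2 -b-> 1 -c-> 3 -b-> 5 -c-> 3 -b-> 5 -a-> 1 -a-> 0
First repeat at step 6: 3 was already visited.

The earliest repeat is at step j = 6: N is in 3, which it already visited at step i = 4.
With |Q| = 7, pigeonhole forces a state repeat no later than step 7; the substring read between the first and second visits to that state can be pumped.

3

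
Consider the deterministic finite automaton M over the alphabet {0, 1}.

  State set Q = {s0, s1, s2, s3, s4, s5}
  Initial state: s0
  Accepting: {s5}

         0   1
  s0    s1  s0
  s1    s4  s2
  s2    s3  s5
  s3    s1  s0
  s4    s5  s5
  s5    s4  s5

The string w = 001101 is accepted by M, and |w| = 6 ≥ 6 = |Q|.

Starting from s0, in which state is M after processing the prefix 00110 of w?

s4

State sequence: s0 -0-> s1 -0-> s4 -1-> s5 -1-> s5 -0-> s4

After reading 5 characters, M is in state s4.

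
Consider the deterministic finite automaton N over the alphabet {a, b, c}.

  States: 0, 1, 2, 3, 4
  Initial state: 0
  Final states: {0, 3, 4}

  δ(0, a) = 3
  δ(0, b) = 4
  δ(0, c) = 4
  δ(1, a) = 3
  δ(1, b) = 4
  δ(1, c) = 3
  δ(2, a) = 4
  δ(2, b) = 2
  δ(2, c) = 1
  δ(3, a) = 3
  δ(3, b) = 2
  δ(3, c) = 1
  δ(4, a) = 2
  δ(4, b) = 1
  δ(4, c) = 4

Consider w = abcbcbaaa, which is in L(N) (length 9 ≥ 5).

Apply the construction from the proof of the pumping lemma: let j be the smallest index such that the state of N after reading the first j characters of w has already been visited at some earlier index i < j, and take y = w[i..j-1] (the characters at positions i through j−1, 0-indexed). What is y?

Run of N on w = a b c b c b a a a:
  step 0: 0  (start)
  step 1: 3  (read a: 0→3)
  step 2: 2  (read b: 3→2)
  step 3: 1  (read c: 2→1)
  step 4: 4  (read b: 1→4)
  step 5: 4  (read c: 4→4)   ← first repeat (4 seen earlier)
  step 6: 1  (read b: 4→1)
  step 7: 3  (read a: 1→3)
  step 8: 3  (read a: 3→3)
  step 9: 3  (read a: 3→3)

So i = 4, j = 5, giving x = w[0:4] = abcb, y = w[4:5] = c, z = w[5:9] = baaa.
Check: |xy| = 5 ≤ 5 and |y| = 1 ≥ 1. Reading y takes N from 4 back to 4, so every xyⁱz is accepted.
Pumping length from the standard proof: p = 5 (the number of states). The repeated state found above gives |xy| = j ≤ 5 and |y| = j − i ≥ 1.

c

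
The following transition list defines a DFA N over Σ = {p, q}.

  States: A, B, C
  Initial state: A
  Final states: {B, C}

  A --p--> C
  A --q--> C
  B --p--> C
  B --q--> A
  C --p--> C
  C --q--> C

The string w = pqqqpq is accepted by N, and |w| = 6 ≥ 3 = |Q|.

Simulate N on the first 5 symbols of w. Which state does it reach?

C

State sequence: A -p-> C -q-> C -q-> C -q-> C -p-> C

After reading 5 characters, N is in state C.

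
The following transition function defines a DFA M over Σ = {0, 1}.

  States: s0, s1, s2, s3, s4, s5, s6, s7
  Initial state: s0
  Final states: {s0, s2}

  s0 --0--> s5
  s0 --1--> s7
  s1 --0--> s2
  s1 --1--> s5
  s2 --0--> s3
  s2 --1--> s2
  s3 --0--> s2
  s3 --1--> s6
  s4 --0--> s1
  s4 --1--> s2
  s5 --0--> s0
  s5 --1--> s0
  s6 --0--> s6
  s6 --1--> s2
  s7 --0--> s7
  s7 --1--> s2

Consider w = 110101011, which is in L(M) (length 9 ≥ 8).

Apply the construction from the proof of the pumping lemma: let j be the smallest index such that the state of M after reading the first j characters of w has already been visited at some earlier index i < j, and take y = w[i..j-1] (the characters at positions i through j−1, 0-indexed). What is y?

State sequence: s0 -1-> s7 -1-> s2 -0-> s3 -1-> s6 -0-> s6 -1-> s2 -0-> s3 -1-> s6 -1-> s2
First repeat at step 5: s6 was already visited.

So i = 4, j = 5, giving x = w[0:4] = 1101, y = w[4:5] = 0, z = w[5:9] = 1011.
Check: |xy| = 5 ≤ 8 and |y| = 1 ≥ 1. Reading y takes M from s6 back to s6, so every xyⁱz is accepted.

0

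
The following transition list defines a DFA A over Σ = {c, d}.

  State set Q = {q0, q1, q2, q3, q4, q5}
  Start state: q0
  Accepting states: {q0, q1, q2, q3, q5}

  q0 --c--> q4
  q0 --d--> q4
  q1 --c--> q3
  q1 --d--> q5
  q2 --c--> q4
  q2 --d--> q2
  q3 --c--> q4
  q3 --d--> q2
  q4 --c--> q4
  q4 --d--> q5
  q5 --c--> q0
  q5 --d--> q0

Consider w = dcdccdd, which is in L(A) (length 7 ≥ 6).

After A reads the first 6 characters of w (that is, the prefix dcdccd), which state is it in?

q5

Run of A on the first 6 characters of w = d c d c c d:
  step 0: q0  (start)
  step 1: q4  (read d: q0→q4)
  step 2: q4  (read c: q4→q4)
  step 3: q5  (read d: q4→q5)
  step 4: q0  (read c: q5→q0)
  step 5: q4  (read c: q0→q4)
  step 6: q5  (read d: q4→q5)

After reading 6 characters, A is in state q5.
(This kind of state-tracing is the core of the pumping-lemma construction: with 6 states, pigeonhole forces a repeat within the first 6 steps.)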